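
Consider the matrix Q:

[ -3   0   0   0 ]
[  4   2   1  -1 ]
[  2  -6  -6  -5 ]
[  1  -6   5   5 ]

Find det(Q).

Expand along row 1 (it has 3 zeros):
  + (-3) · M_11   where M_11 = det([2 1 -1; -6 -6 -5; -6 5 5]) = 116
det = (+1)·(-3)·(116) = -348

The determinant is -348.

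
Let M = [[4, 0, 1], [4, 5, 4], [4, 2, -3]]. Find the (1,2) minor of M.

-28

Delete row 1 and column 2; the remaining 2×2 submatrix is [4 4; 4 -3].
Its determinant is 4·(-3) − 4·4 = -28.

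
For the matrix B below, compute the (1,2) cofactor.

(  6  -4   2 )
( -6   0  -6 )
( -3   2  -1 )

12

Delete row 1 and column 2; the remaining 2×2 submatrix is [-6 -6; -3 -1].
Its determinant is (-6)·(-1) − (-6)·(-3) = -12.
The cofactor carries sign (−1)^(1+2) = −1, so C_{1,2} = −(-12) = 12.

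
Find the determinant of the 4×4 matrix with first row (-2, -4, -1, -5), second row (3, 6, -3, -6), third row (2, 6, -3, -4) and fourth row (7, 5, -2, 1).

The determinant is -243.

Expand along row 1:
  + (-2) · M_11   where M_11 = det([6 -3 -6; 6 -3 -4; 5 -2 1]) = -6
  − (-4) · M_12   where M_12 = det([3 -3 -6; 2 -3 -4; 7 -2 1]) = -45
  + (-1) · M_13   where M_13 = det([3 6 -6; 2 6 -4; 7 5 1]) = 90
  − (-5) · M_14   where M_14 = det([3 6 -3; 2 6 -3; 7 5 -2]) = 3
det = (+1)·(-2)·(-6) + (-1)·(-4)·(-45) + (+1)·(-1)·(90) + (-1)·(-5)·(3) = -243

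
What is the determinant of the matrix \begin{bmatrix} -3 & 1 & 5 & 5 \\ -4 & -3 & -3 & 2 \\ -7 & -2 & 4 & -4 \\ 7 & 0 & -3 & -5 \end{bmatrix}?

603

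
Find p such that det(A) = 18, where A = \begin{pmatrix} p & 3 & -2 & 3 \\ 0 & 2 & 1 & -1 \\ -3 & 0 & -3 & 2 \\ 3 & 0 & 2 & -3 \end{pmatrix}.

Expanding along the column containing p, det(A) is linear in p: det(A) = (10)·p + (48).
Set (10)·p + (48) = 18  ⇒  (10)·p = -30  ⇒  p = -3.

p = -3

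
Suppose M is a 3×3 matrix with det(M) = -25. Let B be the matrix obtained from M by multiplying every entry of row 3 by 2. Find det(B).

-50

Scaling one row by 2 multiplies the determinant by 2.
det(B) = (2)·(-25) = -50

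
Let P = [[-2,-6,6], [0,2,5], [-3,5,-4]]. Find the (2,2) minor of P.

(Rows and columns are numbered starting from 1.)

Delete row 2 and column 2; the remaining 2×2 submatrix is [-2 6; -3 -4].
Its determinant is (-2)·(-4) − 6·(-3) = 26.

26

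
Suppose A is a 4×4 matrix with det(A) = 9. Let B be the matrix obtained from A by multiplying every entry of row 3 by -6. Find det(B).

Scaling one row by -6 multiplies the determinant by -6.
det(B) = (-6)·(9) = -54

det(B) = -54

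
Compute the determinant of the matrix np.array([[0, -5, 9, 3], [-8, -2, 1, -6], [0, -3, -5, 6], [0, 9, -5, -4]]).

2464

Expand along column 1 (it has 3 zeros):
  − (-8) · M_21   where M_21 = det([-5 9 3; -3 -5 6; 9 -5 -4]) = 308
det = (-1)·(-8)·(308) = 2464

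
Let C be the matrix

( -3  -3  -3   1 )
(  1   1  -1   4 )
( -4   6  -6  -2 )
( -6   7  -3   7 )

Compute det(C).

The determinant is -1288.

Expand along row 1:
  + (-3) · M_11   where M_11 = det([1 -1 4; 6 -6 -2; 7 -3 7]) = 104
  − (-3) · M_12   where M_12 = det([1 -1 4; -4 -6 -2; -6 -3 7]) = -184
  + (-3) · M_13   where M_13 = det([1 1 4; -4 6 -2; -6 7 7]) = 128
  − (1) · M_14   where M_14 = det([1 1 -1; -4 6 -6; -6 7 -3]) = 40
det = (+1)·(-3)·(104) + (-1)·(-3)·(-184) + (+1)·(-3)·(128) + (-1)·(1)·(40) = -1288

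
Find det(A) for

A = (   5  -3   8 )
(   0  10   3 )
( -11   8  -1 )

|A| = 809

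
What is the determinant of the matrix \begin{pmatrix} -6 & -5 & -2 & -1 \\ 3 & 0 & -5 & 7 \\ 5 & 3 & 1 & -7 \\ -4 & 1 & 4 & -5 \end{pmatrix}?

-604

Expand along row 2 (it has 1 zero):
  − (3) · M_21   where M_21 = det([-5 -2 -1; 3 1 -7; 1 4 -5]) = -142
  − (-5) · M_23   where M_23 = det([-6 -5 -1; 5 3 -7; -4 1 -5]) = -234
  + (7) · M_24   where M_24 = det([-6 -5 -2; 5 3 1; -4 1 4]) = 20
det = (-1)·(3)·(-142) + (-1)·(-5)·(-234) + (+1)·(7)·(20) = -604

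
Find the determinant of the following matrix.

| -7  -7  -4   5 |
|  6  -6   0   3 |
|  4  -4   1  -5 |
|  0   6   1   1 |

-30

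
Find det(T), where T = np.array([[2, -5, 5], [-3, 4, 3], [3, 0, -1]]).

-98

Expand along column 2:
  − (-5) · |-3 3; 3 -1| = −(-5)·(3 − 9) = -30
  + 4 · |2 5; 3 -1| = 4·(-2 − 15) = -68
Sum: (-30) + (-68) = -98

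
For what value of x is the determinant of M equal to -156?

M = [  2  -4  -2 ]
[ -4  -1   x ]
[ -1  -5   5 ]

-2

Expanding along the column containing x, det(M) is linear in x: det(M) = (14)·x + (-128).
Set (14)·x + (-128) = -156  ⇒  (14)·x = -28  ⇒  x = -2.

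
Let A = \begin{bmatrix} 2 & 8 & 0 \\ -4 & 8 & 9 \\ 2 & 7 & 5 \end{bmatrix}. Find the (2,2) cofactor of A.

The cofactor is 10.

Delete row 2 and column 2; the remaining 2×2 submatrix is [2 0; 2 5].
Its determinant is 2·5 − 0·2 = 10.
The cofactor carries sign (−1)^(2+2) = +1, so C_{2,2} = +(10) = 10.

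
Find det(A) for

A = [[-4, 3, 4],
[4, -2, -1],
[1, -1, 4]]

-23

Expand along row 1:
  + (-4) · |-2 -1; -1 4| = (-4)·(-8 − 1) = 36
  − 3 · |4 -1; 1 4| = −3·(16 − (-1)) = -51
  + 4 · |4 -2; 1 -1| = 4·(-4 − (-2)) = -8
Sum: (36) + (-51) + (-8) = -23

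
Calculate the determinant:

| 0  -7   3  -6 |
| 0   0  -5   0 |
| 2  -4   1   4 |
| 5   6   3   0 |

Expand along row 2 (it has 3 zeros):
  − (-5) · M_23   where M_23 = det([0 -7 -6; 2 -4 4; 5 6 0]) = -332
det = (-1)·(-5)·(-332) = -1660

-1660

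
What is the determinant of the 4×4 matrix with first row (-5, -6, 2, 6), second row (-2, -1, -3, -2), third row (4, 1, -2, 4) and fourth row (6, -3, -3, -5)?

-1617

Expand along row 1:
  + (-5) · M_11   where M_11 = det([-1 -3 -2; 1 -2 4; -3 -3 -5]) = 17
  − (-6) · M_12   where M_12 = det([-2 -3 -2; 4 -2 4; 6 -3 -5]) = -176
  + (2) · M_13   where M_13 = det([-2 -1 -2; 4 1 4; 6 -3 -5]) = -22
  − (6) · M_14   where M_14 = det([-2 -1 -3; 4 1 -2; 6 -3 -3]) = 72
det = (+1)·(-5)·(17) + (-1)·(-6)·(-176) + (+1)·(2)·(-22) + (-1)·(6)·(72) = -1617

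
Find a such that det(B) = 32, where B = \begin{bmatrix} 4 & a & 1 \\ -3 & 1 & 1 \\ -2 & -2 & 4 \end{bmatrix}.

0

Expanding along the row containing a, det(B) is linear in a: det(B) = (10)·a + (32).
Set (10)·a + (32) = 32  ⇒  (10)·a = 0  ⇒  a = 0.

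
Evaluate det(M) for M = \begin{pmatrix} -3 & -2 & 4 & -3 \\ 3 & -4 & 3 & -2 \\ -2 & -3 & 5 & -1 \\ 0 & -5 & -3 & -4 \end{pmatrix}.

381

Expand along row 4 (it has 1 zero):
  + (-5) · M_42   where M_42 = det([-3 4 -3; 3 3 -2; -2 5 -1]) = -56
  − (-3) · M_43   where M_43 = det([-3 -2 -3; 3 -4 -2; -2 -3 -1]) = 43
  + (-4) · M_44   where M_44 = det([-3 -2 4; 3 -4 3; -2 -3 5]) = 7
det = (+1)·(-5)·(-56) + (-1)·(-3)·(43) + (+1)·(-4)·(7) = 381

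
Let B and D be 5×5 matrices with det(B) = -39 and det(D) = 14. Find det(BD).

The determinant is -546.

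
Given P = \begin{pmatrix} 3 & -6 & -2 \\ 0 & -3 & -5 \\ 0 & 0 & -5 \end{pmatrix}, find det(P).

P is upper triangular, so det(P) is the product of the diagonal entries:
det = (3) · (-3) · (-5) = 45

The determinant is 45.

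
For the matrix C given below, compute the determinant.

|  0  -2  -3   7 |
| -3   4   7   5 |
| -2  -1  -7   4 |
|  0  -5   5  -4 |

-1708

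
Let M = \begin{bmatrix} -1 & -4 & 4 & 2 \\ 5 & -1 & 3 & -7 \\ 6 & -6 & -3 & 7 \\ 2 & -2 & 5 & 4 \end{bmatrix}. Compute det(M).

det(M) = -2269

Expand along row 1:
  + (-1) · M_11   where M_11 = det([-1 3 -7; -6 -3 7; -2 5 4]) = 329
  − (-4) · M_12   where M_12 = det([5 3 -7; 6 -3 7; 2 5 4]) = -517
  + (4) · M_13   where M_13 = det([5 -1 -7; 6 -6 7; 2 -2 4]) = -40
  − (2) · M_14   where M_14 = det([5 -1 3; 6 -6 -3; 2 -2 5]) = -144
det = (+1)·(-1)·(329) + (-1)·(-4)·(-517) + (+1)·(4)·(-40) + (-1)·(2)·(-144) = -2269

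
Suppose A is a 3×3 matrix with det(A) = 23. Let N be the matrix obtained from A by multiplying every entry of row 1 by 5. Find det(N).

The determinant is 115.

Scaling one row by 5 multiplies the determinant by 5.
det(N) = (5)·(23) = 115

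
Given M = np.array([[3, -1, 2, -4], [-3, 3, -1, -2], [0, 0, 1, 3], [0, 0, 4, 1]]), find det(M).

M is block upper-triangular with a 2×2 block and a 2×2 block on the diagonal, so its determinant equals the product of the determinants of the diagonal blocks.
det of the 2×2 block = 6
det of the 2×2 block = -11
det = (6)·(-11) = -66

The determinant is -66.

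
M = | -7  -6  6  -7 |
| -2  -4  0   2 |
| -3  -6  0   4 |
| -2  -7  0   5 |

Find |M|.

|M| = -36

Expand along column 3 (it has 3 zeros):
  + (6) · M_13   where M_13 = det([-2 -4 2; -3 -6 4; -2 -7 5]) = -6
det = (+1)·(6)·(-6) = -36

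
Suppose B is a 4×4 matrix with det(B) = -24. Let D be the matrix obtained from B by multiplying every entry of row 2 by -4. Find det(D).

The determinant is 96.

Scaling one row by -4 multiplies the determinant by -4.
det(D) = (-4)·(-24) = 96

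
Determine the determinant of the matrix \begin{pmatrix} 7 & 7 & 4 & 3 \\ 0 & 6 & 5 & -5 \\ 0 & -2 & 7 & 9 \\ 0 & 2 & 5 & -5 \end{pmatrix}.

Expand along column 1 (it has 3 zeros):
  + (7) · M_11   where M_11 = det([6 5 -5; -2 7 9; 2 5 -5]) = -320
det = (+1)·(7)·(-320) = -2240

The determinant is -2240.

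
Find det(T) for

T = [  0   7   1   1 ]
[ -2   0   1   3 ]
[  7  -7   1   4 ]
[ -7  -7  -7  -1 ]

Expand along row 1 (it has 1 zero):
  − (7) · M_12   where M_12 = det([-2 1 3; 7 1 4; -7 -7 -1]) = -201
  + (1) · M_13   where M_13 = det([-2 0 3; 7 -7 4; -7 -7 -1]) = -364
  − (1) · M_14   where M_14 = det([-2 0 1; 7 -7 1; -7 -7 -7]) = -210
det = (-1)·(7)·(-201) + (+1)·(1)·(-364) + (-1)·(1)·(-210) = 1253

det(T) = 1253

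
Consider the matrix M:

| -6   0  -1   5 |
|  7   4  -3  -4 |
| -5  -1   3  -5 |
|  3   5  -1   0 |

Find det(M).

-789

Expand along row 1 (it has 1 zero):
  + (-6) · M_11   where M_11 = det([4 -3 -4; -1 3 -5; 5 -1 0]) = 111
  + (-1) · M_13   where M_13 = det([7 4 -4; -5 -1 -5; 3 5 0]) = 203
  − (5) · M_14   where M_14 = det([7 4 -3; -5 -1 3; 3 5 -1]) = -16
det = (+1)·(-6)·(111) + (+1)·(-1)·(203) + (-1)·(5)·(-16) = -789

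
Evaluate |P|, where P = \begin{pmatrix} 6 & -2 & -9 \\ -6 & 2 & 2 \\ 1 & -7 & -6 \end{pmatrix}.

Expand along row 1:
  + 6 · |2 2; -7 -6| = 6·(-12 − (-14)) = 12
  − (-2) · |-6 2; 1 -6| = −(-2)·(36 − 2) = 68
  + (-9) · |-6 2; 1 -7| = (-9)·(42 − 2) = -360
Sum: (12) + (68) + (-360) = -280

|P| = -280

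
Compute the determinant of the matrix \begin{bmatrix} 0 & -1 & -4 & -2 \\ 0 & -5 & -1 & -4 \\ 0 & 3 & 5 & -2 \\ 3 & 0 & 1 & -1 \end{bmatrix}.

-330

Expand along column 1 (it has 3 zeros):
  − (3) · M_41   where M_41 = det([-1 -4 -2; -5 -1 -4; 3 5 -2]) = 110
det = (-1)·(3)·(110) = -330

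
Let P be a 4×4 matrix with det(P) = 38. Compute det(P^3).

The determinant is 54872.

det(P^3) = (det P)^3 = (38)^3 = 54872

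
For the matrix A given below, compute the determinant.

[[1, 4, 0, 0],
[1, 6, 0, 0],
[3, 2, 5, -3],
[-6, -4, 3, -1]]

8

A is block lower-triangular with a 2×2 block and a 2×2 block on the diagonal, so its determinant equals the product of the determinants of the diagonal blocks.
det of the 2×2 block = 2
det of the 2×2 block = 4
det = (2)·(4) = 8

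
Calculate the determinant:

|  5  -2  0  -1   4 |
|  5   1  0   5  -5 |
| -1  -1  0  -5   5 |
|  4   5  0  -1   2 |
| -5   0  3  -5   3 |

The determinant is -1044.

Expand along column 3 (it has 4 zeros):
  + (3) · M_53   where M_53 = det([5 -2 -1 4; 5 1 5 -5; -1 -1 -5 5; 4 5 -1 2]) = -348
det = (+1)·(3)·(-348) = -1044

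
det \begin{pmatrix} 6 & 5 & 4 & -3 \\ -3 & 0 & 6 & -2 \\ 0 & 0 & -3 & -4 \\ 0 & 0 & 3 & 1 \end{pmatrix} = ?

The matrix is block upper-triangular with a 2×2 block and a 2×2 block on the diagonal, so its determinant equals the product of the determinants of the diagonal blocks.
det of the 2×2 block = 15
det of the 2×2 block = 9
det = (15)·(9) = 135

135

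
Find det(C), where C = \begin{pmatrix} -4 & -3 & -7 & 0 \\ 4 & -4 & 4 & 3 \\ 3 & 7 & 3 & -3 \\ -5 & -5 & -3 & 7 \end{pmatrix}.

The determinant is -606.

Expand along row 1 (it has 1 zero):
  + (-4) · M_11   where M_11 = det([-4 4 3; 7 3 -3; -5 -3 7]) = -202
  − (-3) · M_12   where M_12 = det([4 4 3; 3 3 -3; -5 -3 7]) = 42
  + (-7) · M_13   where M_13 = det([4 -4 3; 3 7 -3; -5 -5 7]) = 220
det = (+1)·(-4)·(-202) + (-1)·(-3)·(42) + (+1)·(-7)·(220) = -606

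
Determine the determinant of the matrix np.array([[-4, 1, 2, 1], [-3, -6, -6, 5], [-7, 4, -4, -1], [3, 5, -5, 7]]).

-3426

Expand along row 1:
  + (-4) · M_11   where M_11 = det([-6 -6 5; 4 -4 -1; 5 -5 7]) = 396
  − (1) · M_12   where M_12 = det([-3 -6 5; -7 -4 -1; 3 -5 7]) = 58
  + (2) · M_13   where M_13 = det([-3 -6 5; -7 4 -1; 3 5 7]) = -610
  − (1) · M_14   where M_14 = det([-3 -6 -6; -7 4 -4; 3 5 -5]) = 564
det = (+1)·(-4)·(396) + (-1)·(1)·(58) + (+1)·(2)·(-610) + (-1)·(1)·(564) = -3426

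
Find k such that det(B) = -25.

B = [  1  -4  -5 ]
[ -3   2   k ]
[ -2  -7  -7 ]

2

Expanding along the row containing k, det(B) is linear in k: det(B) = (15)·k + (-55).
Set (15)·k + (-55) = -25  ⇒  (15)·k = 30  ⇒  k = 2.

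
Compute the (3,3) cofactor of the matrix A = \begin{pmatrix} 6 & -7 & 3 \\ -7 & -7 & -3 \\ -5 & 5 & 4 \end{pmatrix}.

Delete row 3 and column 3; the remaining 2×2 submatrix is [6 -7; -7 -7].
Its determinant is 6·(-7) − (-7)·(-7) = -91.
The cofactor carries sign (−1)^(3+3) = +1, so C_{3,3} = +(-91) = -91.

-91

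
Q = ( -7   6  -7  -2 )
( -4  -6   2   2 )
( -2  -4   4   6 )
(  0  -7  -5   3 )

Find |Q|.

3016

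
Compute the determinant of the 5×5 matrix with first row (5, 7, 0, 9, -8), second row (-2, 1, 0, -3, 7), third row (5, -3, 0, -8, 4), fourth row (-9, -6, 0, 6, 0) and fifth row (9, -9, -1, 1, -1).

The determinant is 2691.

Expand along column 3 (it has 4 zeros):
  + (-1) · M_53   where M_53 = det([5 7 9 -8; -2 1 -3 7; 5 -3 -8 4; -9 -6 6 0]) = -2691
det = (+1)·(-1)·(-2691) = 2691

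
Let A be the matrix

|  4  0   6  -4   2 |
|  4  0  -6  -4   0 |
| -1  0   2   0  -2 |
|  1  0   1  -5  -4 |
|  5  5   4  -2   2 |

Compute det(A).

|A| = -940

Expand along column 2 (it has 4 zeros):
  − (5) · M_52   where M_52 = det([4 6 -4 2; 4 -6 -4 0; -1 2 0 -2; 1 1 -5 -4]) = 188
det = (-1)·(5)·(188) = -940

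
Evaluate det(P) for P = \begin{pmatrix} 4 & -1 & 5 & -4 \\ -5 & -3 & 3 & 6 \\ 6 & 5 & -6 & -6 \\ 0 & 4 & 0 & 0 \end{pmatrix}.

216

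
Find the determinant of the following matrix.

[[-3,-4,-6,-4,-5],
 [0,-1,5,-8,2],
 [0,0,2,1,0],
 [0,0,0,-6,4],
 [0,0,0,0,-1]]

The matrix is upper triangular, so the determinant is the product of the diagonal entries:
det = (-3) · (-1) · (2) · (-6) · (-1) = 36

The determinant is 36.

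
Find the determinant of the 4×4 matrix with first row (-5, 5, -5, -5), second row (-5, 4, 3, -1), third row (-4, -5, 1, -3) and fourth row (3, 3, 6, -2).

The determinant is 2560.

Expand along row 1:
  + (-5) · M_11   where M_11 = det([4 3 -1; -5 1 -3; 3 6 -2]) = 40
  − (5) · M_12   where M_12 = det([-5 3 -1; -4 1 -3; 3 6 -2]) = -104
  + (-5) · M_13   where M_13 = det([-5 4 -1; -4 -5 -3; 3 3 -2]) = -166
  − (-5) · M_14   where M_14 = det([-5 4 3; -4 -5 1; 3 3 6]) = 282
det = (+1)·(-5)·(40) + (-1)·(5)·(-104) + (+1)·(-5)·(-166) + (-1)·(-5)·(282) = 2560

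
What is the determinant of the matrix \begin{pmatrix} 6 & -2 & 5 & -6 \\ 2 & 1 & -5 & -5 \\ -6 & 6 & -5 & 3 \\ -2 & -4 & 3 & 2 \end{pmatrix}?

The determinant is -756.

Expand along row 1:
  + (6) · M_11   where M_11 = det([1 -5 -5; 6 -5 3; -4 3 2]) = 111
  − (-2) · M_12   where M_12 = det([2 -5 -5; -6 -5 3; -2 3 2]) = 72
  + (5) · M_13   where M_13 = det([2 1 -5; -6 6 3; -2 -4 2]) = -126
  − (-6) · M_14   where M_14 = det([2 1 -5; -6 6 -5; -2 -4 3]) = -156
det = (+1)·(6)·(111) + (-1)·(-2)·(72) + (+1)·(5)·(-126) + (-1)·(-6)·(-156) = -756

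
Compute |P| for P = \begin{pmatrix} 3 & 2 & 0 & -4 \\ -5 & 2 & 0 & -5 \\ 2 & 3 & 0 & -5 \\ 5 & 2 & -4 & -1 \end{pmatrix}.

Expand along column 3 (it has 3 zeros):
  − (-4) · M_43   where M_43 = det([3 2 -4; -5 2 -5; 2 3 -5]) = 21
det = (-1)·(-4)·(21) = 84

The determinant is 84.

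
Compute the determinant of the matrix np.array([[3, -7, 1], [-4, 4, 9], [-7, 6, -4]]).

Expand along column 1:
  + 3 · |4 9; 6 -4| = 3·(-16 − 54) = -210
  − (-4) · |-7 1; 6 -4| = −(-4)·(28 − 6) = 88
  + (-7) · |-7 1; 4 9| = (-7)·(-63 − 4) = 469
Sum: (-210) + (88) + (469) = 347

347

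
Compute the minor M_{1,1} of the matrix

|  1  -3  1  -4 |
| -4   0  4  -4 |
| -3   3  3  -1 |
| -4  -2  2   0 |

Delete row 1 and column 1; the remaining 3×3 submatrix is [0 4 -4; 3 3 -1; -2 2 0].
Its determinant is -40.

-40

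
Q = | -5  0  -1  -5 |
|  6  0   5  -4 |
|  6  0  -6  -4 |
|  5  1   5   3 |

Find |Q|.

Expand along column 2 (it has 3 zeros):
  + (1) · M_42   where M_42 = det([-5 -1 -5; 6 5 -4; 6 -6 -4]) = 550
det = (+1)·(1)·(550) = 550

The determinant is 550.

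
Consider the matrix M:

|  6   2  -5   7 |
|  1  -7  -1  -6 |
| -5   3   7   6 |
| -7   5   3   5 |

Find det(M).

-1680

Expand along row 1:
  + (6) · M_11   where M_11 = det([-7 -1 -6; 3 7 6; 5 3 5]) = 22
  − (2) · M_12   where M_12 = det([1 -1 -6; -5 7 6; -7 3 5]) = -170
  + (-5) · M_13   where M_13 = det([1 -7 -6; -5 3 6; -7 5 5]) = 128
  − (7) · M_14   where M_14 = det([1 -7 -1; -5 3 7; -7 5 3]) = 216
det = (+1)·(6)·(22) + (-1)·(2)·(-170) + (+1)·(-5)·(128) + (-1)·(7)·(216) = -1680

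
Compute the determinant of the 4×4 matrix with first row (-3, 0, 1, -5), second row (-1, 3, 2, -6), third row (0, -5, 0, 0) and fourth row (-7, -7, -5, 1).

160

Expand along row 3 (it has 3 zeros):
  − (-5) · M_32   where M_32 = det([-3 1 -5; -1 2 -6; -7 -5 1]) = 32
det = (-1)·(-5)·(32) = 160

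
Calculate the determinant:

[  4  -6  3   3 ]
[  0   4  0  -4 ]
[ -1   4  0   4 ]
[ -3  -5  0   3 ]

Expand along column 3 (it has 3 zeros):
  + (3) · M_13   where M_13 = det([0 4 -4; -1 4 4; -3 -5 3]) = -104
det = (+1)·(3)·(-104) = -312

-312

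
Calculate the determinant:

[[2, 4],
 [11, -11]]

The determinant is -66.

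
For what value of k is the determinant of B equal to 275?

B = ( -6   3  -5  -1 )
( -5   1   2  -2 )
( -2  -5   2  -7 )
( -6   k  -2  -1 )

Expanding along the column containing k, det(B) is linear in k: det(B) = (221)·k + (-609).
Set (221)·k + (-609) = 275  ⇒  (221)·k = 884  ⇒  k = 4.

k = 4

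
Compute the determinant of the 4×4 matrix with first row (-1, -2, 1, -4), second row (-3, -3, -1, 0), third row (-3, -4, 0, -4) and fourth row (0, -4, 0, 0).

16

Expand along row 4 (it has 3 zeros):
  + (-4) · M_42   where M_42 = det([-1 1 -4; -3 -1 0; -3 0 -4]) = -4
det = (+1)·(-4)·(-4) = 16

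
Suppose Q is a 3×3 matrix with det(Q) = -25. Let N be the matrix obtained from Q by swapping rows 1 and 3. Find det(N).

25

Swapping two rows multiplies the determinant by −1.
det(N) = (-1)·(-25) = 25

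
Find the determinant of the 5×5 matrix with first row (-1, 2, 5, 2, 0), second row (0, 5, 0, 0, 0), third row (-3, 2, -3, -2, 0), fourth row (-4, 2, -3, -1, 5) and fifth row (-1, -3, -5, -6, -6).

Expand along row 2 (it has 4 zeros):
  + (5) · M_22   where M_22 = det([-1 5 2 0; -3 -3 -2 0; -4 -3 -1 5; -1 -5 -6 -6]) = 188
det = (+1)·(5)·(188) = 940

The determinant is 940.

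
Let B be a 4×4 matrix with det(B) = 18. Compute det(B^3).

5832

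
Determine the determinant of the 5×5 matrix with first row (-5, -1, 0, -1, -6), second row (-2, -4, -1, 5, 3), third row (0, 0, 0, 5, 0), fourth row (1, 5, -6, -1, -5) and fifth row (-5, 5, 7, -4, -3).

Expand along row 3 (it has 4 zeros):
  − (5) · M_34   where M_34 = det([-5 -1 0 -6; -2 -4 -1 3; 1 5 -6 -5; -5 5 7 -3]) = -1680
det = (-1)·(5)·(-1680) = 8400

8400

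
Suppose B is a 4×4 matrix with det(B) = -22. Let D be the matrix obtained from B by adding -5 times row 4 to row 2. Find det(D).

The determinant is -22.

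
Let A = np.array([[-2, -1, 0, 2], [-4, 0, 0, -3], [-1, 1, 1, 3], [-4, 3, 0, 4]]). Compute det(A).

Expand along column 3 (it has 3 zeros):
  + (1) · M_33   where M_33 = det([-2 -1 2; -4 0 -3; -4 3 4]) = -70
det = (+1)·(1)·(-70) = -70

-70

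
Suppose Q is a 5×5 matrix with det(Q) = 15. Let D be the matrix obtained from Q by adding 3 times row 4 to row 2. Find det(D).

|D| = 15

Adding a multiple of one row to another leaves the determinant unchanged.
det(D) = (1)·(15) = 15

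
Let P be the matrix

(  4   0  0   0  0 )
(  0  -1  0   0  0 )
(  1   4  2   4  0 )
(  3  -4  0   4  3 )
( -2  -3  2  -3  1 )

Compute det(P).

The determinant is -200.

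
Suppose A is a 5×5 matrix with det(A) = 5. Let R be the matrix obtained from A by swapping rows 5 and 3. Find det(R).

Swapping two rows multiplies the determinant by −1.
det(R) = (-1)·(5) = -5

The determinant is -5.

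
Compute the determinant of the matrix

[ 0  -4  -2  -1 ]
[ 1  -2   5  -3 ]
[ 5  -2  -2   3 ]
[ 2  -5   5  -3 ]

The determinant is -115.

Expand along row 1 (it has 1 zero):
  − (-4) · M_12   where M_12 = det([1 5 -3; 5 -2 3; 2 5 -3]) = 9
  + (-2) · M_13   where M_13 = det([1 -2 -3; 5 -2 3; 2 -5 -3]) = 42
  − (-1) · M_14   where M_14 = det([1 -2 5; 5 -2 -2; 2 -5 5]) = -67
det = (-1)·(-4)·(9) + (+1)·(-2)·(42) + (-1)·(-1)·(-67) = -115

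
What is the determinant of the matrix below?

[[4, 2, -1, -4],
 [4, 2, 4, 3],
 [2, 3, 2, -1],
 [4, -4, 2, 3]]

Expand along row 1:
  + (4) · M_11   where M_11 = det([2 4 3; 3 2 -1; -4 2 3]) = 38
  − (2) · M_12   where M_12 = det([4 4 3; 2 2 -1; 4 2 3]) = -20
  + (-1) · M_13   where M_13 = det([4 2 3; 2 3 -1; 4 -4 3]) = -60
  − (-4) · M_14   where M_14 = det([4 2 4; 2 3 2; 4 -4 2]) = -16
det = (+1)·(4)·(38) + (-1)·(2)·(-20) + (+1)·(-1)·(-60) + (-1)·(-4)·(-16) = 188

The determinant is 188.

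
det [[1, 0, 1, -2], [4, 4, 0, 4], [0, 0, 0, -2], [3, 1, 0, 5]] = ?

Expand along row 3 (it has 3 zeros):
  − (-2) · M_34   where M_34 = det([1 0 1; 4 4 0; 3 1 0]) = -8
det = (-1)·(-2)·(-8) = -16

-16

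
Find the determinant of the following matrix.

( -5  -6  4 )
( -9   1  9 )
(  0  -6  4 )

The determinant is -290.

Expand along column 1:
  + (-5) · |1 9; -6 4| = (-5)·(4 − (-54)) = -290
  − (-9) · |-6 4; -6 4| = −(-9)·(-24 − (-24)) = 0
Sum: (-290) + (0) = -290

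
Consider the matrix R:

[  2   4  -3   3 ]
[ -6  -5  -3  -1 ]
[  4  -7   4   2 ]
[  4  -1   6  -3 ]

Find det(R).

Expand along row 1:
  + (2) · M_11   where M_11 = det([-5 -3 -1; -7 4 2; -1 6 -3]) = 227
  − (4) · M_12   where M_12 = det([-6 -3 -1; 4 4 2; 4 6 -3]) = 76
  + (-3) · M_13   where M_13 = det([-6 -5 -1; 4 -7 2; 4 -1 -3]) = -262
  − (3) · M_14   where M_14 = det([-6 -5 -3; 4 -7 4; 4 -1 6]) = 196
det = (+1)·(2)·(227) + (-1)·(4)·(76) + (+1)·(-3)·(-262) + (-1)·(3)·(196) = 348

|R| = 348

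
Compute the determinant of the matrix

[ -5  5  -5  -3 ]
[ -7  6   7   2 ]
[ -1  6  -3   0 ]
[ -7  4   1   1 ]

816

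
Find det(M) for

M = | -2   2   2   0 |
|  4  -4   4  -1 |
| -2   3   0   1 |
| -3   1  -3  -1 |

Expand along row 1 (it has 1 zero):
  + (-2) · M_11   where M_11 = det([-4 4 -1; 3 0 1; 1 -3 -1]) = 13
  − (2) · M_12   where M_12 = det([4 4 -1; -2 0 1; -3 -3 -1]) = -14
  + (2) · M_13   where M_13 = det([4 -4 -1; -2 3 1; -3 1 -1]) = -3
det = (+1)·(-2)·(13) + (-1)·(2)·(-14) + (+1)·(2)·(-3) = -4

-4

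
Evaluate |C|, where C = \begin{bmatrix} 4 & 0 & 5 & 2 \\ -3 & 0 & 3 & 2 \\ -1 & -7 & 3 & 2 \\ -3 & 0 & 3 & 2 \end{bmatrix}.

Expand along column 2 (it has 3 zeros):
  − (-7) · M_32   where M_32 = det([4 5 2; -3 3 2; -3 3 2]) = 0
det = (-1)·(-7)·(0) = 0

|C| = 0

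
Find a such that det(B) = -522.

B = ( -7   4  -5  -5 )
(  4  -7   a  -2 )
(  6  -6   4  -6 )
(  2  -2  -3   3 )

a = -4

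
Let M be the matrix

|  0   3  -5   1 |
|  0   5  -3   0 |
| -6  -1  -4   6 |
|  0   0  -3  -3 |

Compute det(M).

The determinant is 378.

Expand along column 1 (it has 3 zeros):
  + (-6) · M_31   where M_31 = det([3 -5 1; 5 -3 0; 0 -3 -3]) = -63
det = (+1)·(-6)·(-63) = 378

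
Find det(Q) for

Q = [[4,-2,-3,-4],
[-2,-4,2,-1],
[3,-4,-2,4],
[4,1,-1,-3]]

Expand along row 1:
  + (4) · M_11   where M_11 = det([-4 2 -1; -4 -2 4; 1 -1 -3]) = -62
  − (-2) · M_12   where M_12 = det([-2 2 -1; 3 -2 4; 4 -1 -3]) = 25
  + (-3) · M_13   where M_13 = det([-2 -4 -1; 3 -4 4; 4 1 -3]) = -135
  − (-4) · M_14   where M_14 = det([-2 -4 2; 3 -4 -2; 4 1 -1]) = 46
det = (+1)·(4)·(-62) + (-1)·(-2)·(25) + (+1)·(-3)·(-135) + (-1)·(-4)·(46) = 391

|Q| = 391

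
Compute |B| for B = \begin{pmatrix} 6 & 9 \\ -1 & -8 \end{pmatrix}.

-39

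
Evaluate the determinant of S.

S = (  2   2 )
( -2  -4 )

det(S) = 2·(-4) − 2·(-2) = -8 − (-4) = -4

|S| = -4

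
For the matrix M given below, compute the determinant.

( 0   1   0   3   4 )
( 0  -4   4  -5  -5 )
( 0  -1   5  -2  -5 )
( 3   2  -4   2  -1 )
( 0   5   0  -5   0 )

1680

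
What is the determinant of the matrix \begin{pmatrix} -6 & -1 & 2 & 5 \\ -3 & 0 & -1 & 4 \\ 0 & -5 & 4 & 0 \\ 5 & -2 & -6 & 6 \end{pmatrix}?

Expand along row 3 (it has 2 zeros):
  − (-5) · M_32   where M_32 = det([-6 2 5; -3 -1 4; 5 -6 6]) = 83
  + (4) · M_33   where M_33 = det([-6 -1 5; -3 0 4; 5 -2 6]) = -56
det = (-1)·(-5)·(83) + (+1)·(4)·(-56) = 191

191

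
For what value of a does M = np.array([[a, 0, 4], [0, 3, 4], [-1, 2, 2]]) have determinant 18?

Expanding along the column containing a, det(M) is linear in a: det(M) = (-2)·a + (12).
Set (-2)·a + (12) = 18  ⇒  (-2)·a = 6  ⇒  a = -3.

-3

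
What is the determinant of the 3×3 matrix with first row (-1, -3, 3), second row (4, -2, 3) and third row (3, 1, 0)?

6

Expand along row 3:
  + 3 · |-3 3; -2 3| = 3·(-9 − (-6)) = -9
  − 1 · |-1 3; 4 3| = −1·(-3 − 12) = 15
Sum: (-9) + (15) = 6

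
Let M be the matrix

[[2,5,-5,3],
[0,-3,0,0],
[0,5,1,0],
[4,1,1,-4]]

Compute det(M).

|M| = 60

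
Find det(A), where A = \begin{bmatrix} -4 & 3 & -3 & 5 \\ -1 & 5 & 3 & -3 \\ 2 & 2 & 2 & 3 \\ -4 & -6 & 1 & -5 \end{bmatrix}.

Expand along row 1:
  + (-4) · M_11   where M_11 = det([5 3 -3; 2 2 3; -6 1 -5]) = -131
  − (3) · M_12   where M_12 = det([-1 3 -3; 2 2 3; -4 1 -5]) = -23
  + (-3) · M_13   where M_13 = det([-1 5 -3; 2 2 3; -4 -6 -5]) = -6
  − (5) · M_14   where M_14 = det([-1 5 3; 2 2 2; -4 -6 1]) = -76
det = (+1)·(-4)·(-131) + (-1)·(3)·(-23) + (+1)·(-3)·(-6) + (-1)·(5)·(-76) = 991

|A| = 991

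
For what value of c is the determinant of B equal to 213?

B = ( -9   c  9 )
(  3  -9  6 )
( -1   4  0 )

Expanding along the column containing c, det(B) is linear in c: det(B) = (-6)·c + (243).
Set (-6)·c + (243) = 213  ⇒  (-6)·c = -30  ⇒  c = 5.

c = 5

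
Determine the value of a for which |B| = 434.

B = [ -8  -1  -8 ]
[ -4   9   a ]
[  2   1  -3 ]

Expanding along the column containing a, det(B) is linear in a: det(B) = (6)·a + (404).
Set (6)·a + (404) = 434  ⇒  (6)·a = 30  ⇒  a = 5.

a = 5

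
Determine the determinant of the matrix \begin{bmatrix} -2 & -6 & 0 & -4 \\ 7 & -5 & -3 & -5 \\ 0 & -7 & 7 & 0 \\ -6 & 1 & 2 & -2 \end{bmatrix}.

Expand along row 3 (it has 2 zeros):
  − (-7) · M_32   where M_32 = det([-2 0 -4; 7 -3 -5; -6 2 -2]) = -16
  + (7) · M_33   where M_33 = det([-2 -6 -4; 7 -5 -5; -6 1 -2]) = -202
det = (-1)·(-7)·(-16) + (+1)·(7)·(-202) = -1526

The determinant is -1526.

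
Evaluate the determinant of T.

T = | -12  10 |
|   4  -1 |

det(T) = (-12)·(-1) − 10·4 = 12 − 40 = -28

-28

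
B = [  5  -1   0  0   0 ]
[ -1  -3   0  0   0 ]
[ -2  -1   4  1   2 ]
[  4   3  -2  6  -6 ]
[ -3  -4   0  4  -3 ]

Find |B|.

|B| = -32

B is block lower-triangular with a 2×2 block and a 3×3 block on the diagonal, so its determinant equals the product of the determinants of the diagonal blocks.
det of the 2×2 block = -16
det of the 3×3 block = 2
det = (-16)·(2) = -32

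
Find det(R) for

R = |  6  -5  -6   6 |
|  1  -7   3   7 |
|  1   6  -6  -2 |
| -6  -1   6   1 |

Expand along row 1:
  + (6) · M_11   where M_11 = det([-7 3 7; 6 -6 -2; -1 6 1]) = 156
  − (-5) · M_12   where M_12 = det([1 3 7; 1 -6 -2; -6 6 1]) = -171
  + (-6) · M_13   where M_13 = det([1 -7 7; 1 6 -2; -6 -1 1]) = 172
  − (6) · M_14   where M_14 = det([1 -7 3; 1 6 -6; -6 -1 6]) = -75
det = (+1)·(6)·(156) + (-1)·(-5)·(-171) + (+1)·(-6)·(172) + (-1)·(6)·(-75) = -501

-501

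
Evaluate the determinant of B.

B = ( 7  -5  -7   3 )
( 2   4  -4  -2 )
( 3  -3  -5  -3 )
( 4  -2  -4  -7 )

The determinant is 784.

Expand along row 1:
  + (7) · M_11   where M_11 = det([4 -4 -2; -3 -5 -3; -2 -4 -7]) = 148
  − (-5) · M_12   where M_12 = det([2 -4 -2; 3 -5 -3; 4 -4 -7]) = -6
  + (-7) · M_13   where M_13 = det([2 4 -2; 3 -3 -3; 4 -2 -7]) = 54
  − (3) · M_14   where M_14 = det([2 4 -4; 3 -3 -5; 4 -2 -4]) = -52
det = (+1)·(7)·(148) + (-1)·(-5)·(-6) + (+1)·(-7)·(54) + (-1)·(3)·(-52) = 784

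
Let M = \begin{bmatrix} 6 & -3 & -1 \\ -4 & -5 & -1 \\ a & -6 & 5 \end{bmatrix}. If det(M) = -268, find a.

Expanding along the row containing a, det(M) is linear in a: det(M) = (-2)·a + (-270).
Set (-2)·a + (-270) = -268  ⇒  (-2)·a = 2  ⇒  a = -1.

-1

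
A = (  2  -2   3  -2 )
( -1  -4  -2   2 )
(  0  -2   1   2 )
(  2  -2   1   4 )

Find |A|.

Expand along row 3 (it has 1 zero):
  − (-2) · M_32   where M_32 = det([2 3 -2; -1 -2 2; 2 1 4]) = -2
  + (1) · M_33   where M_33 = det([2 -2 -2; -1 -4 2; 2 -2 4]) = -60
  − (2) · M_34   where M_34 = det([2 -2 3; -1 -4 -2; 2 -2 1]) = 20
det = (-1)·(-2)·(-2) + (+1)·(1)·(-60) + (-1)·(2)·(20) = -104

The determinant is -104.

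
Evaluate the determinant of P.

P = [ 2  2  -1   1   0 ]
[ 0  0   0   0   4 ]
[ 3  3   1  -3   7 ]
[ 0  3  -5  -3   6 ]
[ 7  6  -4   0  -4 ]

-504

Expand along row 2 (it has 4 zeros):
  − (4) · M_25   where M_25 = det([2 2 -1 1; 3 3 1 -3; 0 3 -5 -3; 7 6 -4 0]) = 126
det = (-1)·(4)·(126) = -504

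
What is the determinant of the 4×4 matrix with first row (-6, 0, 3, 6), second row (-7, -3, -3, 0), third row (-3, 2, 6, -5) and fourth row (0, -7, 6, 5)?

Expand along row 1 (it has 1 zero):
  + (-6) · M_11   where M_11 = det([-3 -3 0; 2 6 -5; -7 6 5]) = -255
  + (3) · M_13   where M_13 = det([-7 -3 0; -3 2 -5; 0 -7 5]) = 130
  − (6) · M_14   where M_14 = det([-7 -3 -3; -3 2 6; 0 -7 6]) = -495
det = (+1)·(-6)·(-255) + (+1)·(3)·(130) + (-1)·(6)·(-495) = 4890

4890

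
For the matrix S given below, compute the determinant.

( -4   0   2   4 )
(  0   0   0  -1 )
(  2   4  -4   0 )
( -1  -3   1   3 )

-28

Expand along row 2 (it has 3 zeros):
  + (-1) · M_24   where M_24 = det([-4 0 2; 2 4 -4; -1 -3 1]) = 28
det = (+1)·(-1)·(28) = -28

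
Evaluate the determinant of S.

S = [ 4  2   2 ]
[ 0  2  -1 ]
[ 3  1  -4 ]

Expand along column 1:
  + 4 · |2 -1; 1 -4| = 4·(-8 − (-1)) = -28
  + 3 · |2 2; 2 -1| = 3·(-2 − 4) = -18
Sum: (-28) + (-18) = -46

det(S) = -46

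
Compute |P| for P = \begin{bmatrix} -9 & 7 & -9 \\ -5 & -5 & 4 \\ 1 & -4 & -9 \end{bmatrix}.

Expand along column 1:
  + (-9) · |-5 4; -4 -9| = (-9)·(45 − (-16)) = -549
  − (-5) · |7 -9; -4 -9| = −(-5)·(-63 − 36) = -495
  + 1 · |7 -9; -5 4| = 1·(28 − 45) = -17
Sum: (-549) + (-495) + (-17) = -1061

|P| = -1061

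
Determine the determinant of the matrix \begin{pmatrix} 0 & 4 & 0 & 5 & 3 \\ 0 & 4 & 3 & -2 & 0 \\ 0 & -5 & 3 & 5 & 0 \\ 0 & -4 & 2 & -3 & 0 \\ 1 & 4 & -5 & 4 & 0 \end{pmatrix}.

555

Expand along column 1 (it has 4 zeros):
  + (1) · M_51   where M_51 = det([4 0 5 3; 4 3 -2 0; -5 3 5 0; -4 2 -3 0]) = 555
det = (+1)·(1)·(555) = 555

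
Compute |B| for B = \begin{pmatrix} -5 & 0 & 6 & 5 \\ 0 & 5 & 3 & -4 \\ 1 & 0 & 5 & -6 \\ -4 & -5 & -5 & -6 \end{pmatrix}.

The determinant is 3020.

Expand along column 2 (it has 2 zeros):
  + (5) · M_22   where M_22 = det([-5 6 5; 1 5 -6; -4 -5 -6]) = 555
  + (-5) · M_42   where M_42 = det([-5 6 5; 0 3 -4; 1 5 -6]) = -49
det = (+1)·(5)·(555) + (+1)·(-5)·(-49) = 3020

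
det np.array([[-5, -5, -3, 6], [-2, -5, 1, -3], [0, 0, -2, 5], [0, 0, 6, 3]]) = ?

The matrix is block upper-triangular with a 2×2 block and a 2×2 block on the diagonal, so its determinant equals the product of the determinants of the diagonal blocks.
det of the 2×2 block = 15
det of the 2×2 block = -36
det = (15)·(-36) = -540

The determinant is -540.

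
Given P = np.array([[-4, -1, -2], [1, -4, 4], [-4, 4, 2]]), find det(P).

Expand along row 1:
  + (-4) · |-4 4; 4 2| = (-4)·(-8 − 16) = 96
  − (-1) · |1 4; -4 2| = −(-1)·(2 − (-16)) = 18
  + (-2) · |1 -4; -4 4| = (-2)·(4 − 16) = 24
Sum: (96) + (18) + (24) = 138

138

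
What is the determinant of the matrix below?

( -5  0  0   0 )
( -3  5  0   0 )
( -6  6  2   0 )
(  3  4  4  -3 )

The matrix is lower triangular, so the determinant is the product of the diagonal entries:
det = (-5) · (5) · (2) · (-3) = 150

The determinant is 150.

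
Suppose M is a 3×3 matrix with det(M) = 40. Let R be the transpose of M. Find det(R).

det(Mᵀ) = det(M).
det(R) = (1)·(40) = 40

|R| = 40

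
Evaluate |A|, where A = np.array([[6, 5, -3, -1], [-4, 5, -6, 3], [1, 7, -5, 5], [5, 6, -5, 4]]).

Expand along row 1:
  + (6) · M_11   where M_11 = det([5 -6 3; 7 -5 5; 6 -5 4]) = -2
  − (5) · M_12   where M_12 = det([-4 -6 3; 1 -5 5; 5 -5 4]) = -86
  + (-3) · M_13   where M_13 = det([-4 5 3; 1 7 5; 5 6 4]) = 26
  − (-1) · M_14   where M_14 = det([-4 5 -6; 1 7 -5; 5 6 -5]) = 94
det = (+1)·(6)·(-2) + (-1)·(5)·(-86) + (+1)·(-3)·(26) + (-1)·(-1)·(94) = 434

434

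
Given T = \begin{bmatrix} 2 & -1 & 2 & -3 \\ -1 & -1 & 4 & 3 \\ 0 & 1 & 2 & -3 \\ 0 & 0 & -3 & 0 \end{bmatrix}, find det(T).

Expand along row 4 (it has 3 zeros):
  − (-3) · M_43   where M_43 = det([2 -1 -3; -1 -1 3; 0 1 -3]) = 6
det = (-1)·(-3)·(6) = 18

18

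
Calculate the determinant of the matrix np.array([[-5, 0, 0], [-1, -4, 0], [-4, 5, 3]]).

The matrix is lower triangular, so the determinant is the product of the diagonal entries:
det = (-5) · (-4) · (3) = 60

60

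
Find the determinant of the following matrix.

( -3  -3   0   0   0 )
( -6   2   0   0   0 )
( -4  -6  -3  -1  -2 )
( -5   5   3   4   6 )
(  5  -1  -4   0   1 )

408

The matrix is block lower-triangular with a 2×2 block and a 3×3 block on the diagonal, so its determinant equals the product of the determinants of the diagonal blocks.
det of the 2×2 block = -24
det of the 3×3 block = -17
det = (-24)·(-17) = 408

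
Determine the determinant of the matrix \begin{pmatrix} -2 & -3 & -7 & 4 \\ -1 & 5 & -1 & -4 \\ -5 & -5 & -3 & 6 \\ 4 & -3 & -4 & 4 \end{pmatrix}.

The determinant is -330.

Expand along row 1:
  + (-2) · M_11   where M_11 = det([5 -1 -4; -5 -3 6; -3 -4 4]) = 14
  − (-3) · M_12   where M_12 = det([-1 -1 -4; -5 -3 6; 4 -4 4]) = -184
  + (-7) · M_13   where M_13 = det([-1 5 -4; -5 -5 6; 4 -3 4]) = 82
  − (4) · M_14   where M_14 = det([-1 5 -1; -5 -5 -3; 4 -3 -4]) = -206
det = (+1)·(-2)·(14) + (-1)·(-3)·(-184) + (+1)·(-7)·(82) + (-1)·(4)·(-206) = -330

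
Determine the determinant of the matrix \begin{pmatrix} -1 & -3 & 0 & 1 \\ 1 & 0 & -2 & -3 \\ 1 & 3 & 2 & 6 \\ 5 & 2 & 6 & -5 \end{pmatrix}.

Expand along row 1 (it has 1 zero):
  + (-1) · M_11   where M_11 = det([0 -2 -3; 3 2 6; 2 6 -5]) = -96
  − (-3) · M_12   where M_12 = det([1 -2 -3; 1 2 6; 5 6 -5]) = -104
  − (1) · M_14   where M_14 = det([1 0 -2; 1 3 2; 5 2 6]) = 40
det = (+1)·(-1)·(-96) + (-1)·(-3)·(-104) + (-1)·(1)·(40) = -256

-256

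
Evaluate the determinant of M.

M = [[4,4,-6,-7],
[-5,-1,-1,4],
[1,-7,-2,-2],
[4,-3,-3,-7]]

475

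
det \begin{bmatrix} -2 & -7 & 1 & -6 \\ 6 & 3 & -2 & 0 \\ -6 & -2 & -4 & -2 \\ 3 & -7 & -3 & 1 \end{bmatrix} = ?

Expand along row 2 (it has 1 zero):
  − (6) · M_21   where M_21 = det([-7 1 -6; -2 -4 -2; -7 -3 1]) = 218
  + (3) · M_22   where M_22 = det([-2 1 -6; -6 -4 -2; 3 -3 1]) = -160
  − (-2) · M_23   where M_23 = det([-2 -7 -6; -6 -2 -2; 3 -7 1]) = -256
det = (-1)·(6)·(218) + (+1)·(3)·(-160) + (-1)·(-2)·(-256) = -2300

-2300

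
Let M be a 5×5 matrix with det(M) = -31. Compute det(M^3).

det(M^3) = (det M)^3 = (-31)^3 = -29791

-29791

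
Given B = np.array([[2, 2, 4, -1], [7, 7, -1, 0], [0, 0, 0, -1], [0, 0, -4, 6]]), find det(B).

0

B is block upper-triangular with a 2×2 block and a 2×2 block on the diagonal, so its determinant equals the product of the determinants of the diagonal blocks.
det of the 2×2 block = 0
det of the 2×2 block = -4
det = (0)·(-4) = 0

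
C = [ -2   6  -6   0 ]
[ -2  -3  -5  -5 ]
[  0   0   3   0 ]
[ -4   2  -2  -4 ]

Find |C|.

84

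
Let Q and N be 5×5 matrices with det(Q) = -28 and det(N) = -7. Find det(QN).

det(QN) = 196

det(QN) = det(Q)·det(N) = (-28)·(-7) = 196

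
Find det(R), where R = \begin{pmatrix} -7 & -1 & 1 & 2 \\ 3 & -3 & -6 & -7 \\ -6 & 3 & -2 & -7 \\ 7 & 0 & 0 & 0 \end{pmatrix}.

Expand along row 4 (it has 3 zeros):
  − (7) · M_41   where M_41 = det([-1 1 2; -3 -6 -7; 3 -2 -7]) = -22
det = (-1)·(7)·(-22) = 154

|R| = 154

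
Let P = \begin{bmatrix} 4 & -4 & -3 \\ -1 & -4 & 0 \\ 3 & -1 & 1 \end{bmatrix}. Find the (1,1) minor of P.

Delete row 1 and column 1; the remaining 2×2 submatrix is [-4 0; -1 1].
Its determinant is (-4)·1 − 0·(-1) = -4.

-4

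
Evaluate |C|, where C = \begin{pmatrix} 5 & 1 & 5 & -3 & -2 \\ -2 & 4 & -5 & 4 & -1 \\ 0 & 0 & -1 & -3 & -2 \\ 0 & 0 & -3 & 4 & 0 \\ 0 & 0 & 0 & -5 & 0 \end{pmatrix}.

|C| = -660

C is block upper-triangular with a 2×2 block and a 3×3 block on the diagonal, so its determinant equals the product of the determinants of the diagonal blocks.
det of the 2×2 block = 22
det of the 3×3 block = -30
det = (22)·(-30) = -660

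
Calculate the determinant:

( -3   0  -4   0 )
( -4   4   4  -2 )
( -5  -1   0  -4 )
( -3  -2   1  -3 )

Expand along row 1 (it has 2 zeros):
  + (-3) · M_11   where M_11 = det([4 4 -2; -1 0 -4; -2 1 -3]) = 38
  + (-4) · M_13   where M_13 = det([-4 4 -2; -5 -1 -4; -3 -2 -3]) = -6
det = (+1)·(-3)·(38) + (+1)·(-4)·(-6) = -90

-90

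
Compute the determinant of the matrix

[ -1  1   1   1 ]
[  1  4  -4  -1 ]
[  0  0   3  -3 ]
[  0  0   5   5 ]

-150

The matrix is block upper-triangular with a 2×2 block and a 2×2 block on the diagonal, so its determinant equals the product of the determinants of the diagonal blocks.
det of the 2×2 block = -5
det of the 2×2 block = 30
det = (-5)·(30) = -150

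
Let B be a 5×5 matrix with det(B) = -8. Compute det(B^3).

The determinant is -512.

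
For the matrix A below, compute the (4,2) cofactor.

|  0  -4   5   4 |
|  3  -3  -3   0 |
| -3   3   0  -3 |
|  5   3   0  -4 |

Delete row 4 and column 2; the remaining 3×3 submatrix is [0 5 4; 3 -3 0; -3 0 -3].
Its determinant is 9.
The cofactor carries sign (−1)^(4+2) = +1, so C_{4,2} = +(9) = 9.

9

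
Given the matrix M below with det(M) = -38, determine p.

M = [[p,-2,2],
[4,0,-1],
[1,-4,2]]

Expanding along the column containing p, det(M) is linear in p: det(M) = (-4)·p + (-14).
Set (-4)·p + (-14) = -38  ⇒  (-4)·p = -24  ⇒  p = 6.

p = 6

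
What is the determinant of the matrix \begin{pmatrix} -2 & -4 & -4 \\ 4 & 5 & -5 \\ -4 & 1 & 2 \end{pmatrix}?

Expand along row 1:
  + (-2) · |5 -5; 1 2| = (-2)·(10 − (-5)) = -30
  − (-4) · |4 -5; -4 2| = −(-4)·(8 − 20) = -48
  + (-4) · |4 5; -4 1| = (-4)·(4 − (-20)) = -96
Sum: (-30) + (-48) + (-96) = -174

-174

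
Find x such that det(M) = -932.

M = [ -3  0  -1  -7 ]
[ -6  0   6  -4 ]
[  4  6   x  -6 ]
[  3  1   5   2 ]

Expanding along the row containing x, det(M) is linear in x: det(M) = (30)·x + (-1112).
Set (30)·x + (-1112) = -932  ⇒  (30)·x = 180  ⇒  x = 6.

x = 6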